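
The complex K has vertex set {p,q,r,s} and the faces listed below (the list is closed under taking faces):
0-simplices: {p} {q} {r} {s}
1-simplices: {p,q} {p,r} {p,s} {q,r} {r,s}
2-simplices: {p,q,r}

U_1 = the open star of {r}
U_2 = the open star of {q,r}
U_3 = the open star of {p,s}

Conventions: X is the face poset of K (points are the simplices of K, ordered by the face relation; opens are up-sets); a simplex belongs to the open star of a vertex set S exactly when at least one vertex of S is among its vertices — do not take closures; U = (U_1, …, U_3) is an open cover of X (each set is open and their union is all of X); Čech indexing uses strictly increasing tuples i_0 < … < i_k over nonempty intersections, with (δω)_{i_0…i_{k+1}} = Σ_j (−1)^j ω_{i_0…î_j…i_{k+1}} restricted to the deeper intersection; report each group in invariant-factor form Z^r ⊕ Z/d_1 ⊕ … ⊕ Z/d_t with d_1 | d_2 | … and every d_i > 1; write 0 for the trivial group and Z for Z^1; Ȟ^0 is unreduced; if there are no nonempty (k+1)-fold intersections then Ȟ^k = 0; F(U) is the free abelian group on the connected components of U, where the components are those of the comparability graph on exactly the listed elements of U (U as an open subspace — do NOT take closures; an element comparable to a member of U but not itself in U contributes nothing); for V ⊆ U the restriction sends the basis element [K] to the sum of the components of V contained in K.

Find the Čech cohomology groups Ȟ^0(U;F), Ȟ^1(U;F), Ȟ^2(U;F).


Ȟ^0 = Z,  Ȟ^1 = Z,  Ȟ^2 = 0

intersection data:
  U1={{r},{p,r},{q,r},{r,s},{p,q,r}} U2={{q},{r},{p,q},{p,r},{q,r},{r,s},{p,q,r}} U3={{p},{s},{p,q},{p,r},{p,s},{r,s},{p,q,r}}
  U12={{r},{p,r},{q,r},{r,s},{p,q,r}} U13={{p,r},{r,s},{p,q,r}} U23={{p,q},{p,r},{r,s},{p,q,r}}
  U123={{p,r},{r,s},{p,q,r}}
components per intersection:
  U1: {{r},{p,r},{q,r},{r,s},{p,q,r}}
  U2: {{q},{r},{p,q},{p,r},{q,r},{r,s},{p,q,r}}
  U3: {{p},{s},{p,q},{p,r},{p,s},{r,s},{p,q,r}}
  U12: {{r},{p,r},{q,r},{r,s},{p,q,r}}
  U13: {{p,r},{p,q,r}} {{r,s}}
  U23: {{p,q},{p,r},{p,q,r}} {{r,s}}
  U123: {{p,r},{p,q,r}} {{r,s}}
C dims 3,5,2; δ0: rk 2, SNF 1^2; δ1: rk 2, SNF 1^2
Ȟ^0 = (3 − 2) − 0 = 1, so Ȟ^0 ≅ Z
Ȟ^1 = (5 − 2) − 2 = 1, so Ȟ^1 ≅ Z
Ȟ^2 = (2 − 0) − 2 = 0, so Ȟ^2 ≅ 0


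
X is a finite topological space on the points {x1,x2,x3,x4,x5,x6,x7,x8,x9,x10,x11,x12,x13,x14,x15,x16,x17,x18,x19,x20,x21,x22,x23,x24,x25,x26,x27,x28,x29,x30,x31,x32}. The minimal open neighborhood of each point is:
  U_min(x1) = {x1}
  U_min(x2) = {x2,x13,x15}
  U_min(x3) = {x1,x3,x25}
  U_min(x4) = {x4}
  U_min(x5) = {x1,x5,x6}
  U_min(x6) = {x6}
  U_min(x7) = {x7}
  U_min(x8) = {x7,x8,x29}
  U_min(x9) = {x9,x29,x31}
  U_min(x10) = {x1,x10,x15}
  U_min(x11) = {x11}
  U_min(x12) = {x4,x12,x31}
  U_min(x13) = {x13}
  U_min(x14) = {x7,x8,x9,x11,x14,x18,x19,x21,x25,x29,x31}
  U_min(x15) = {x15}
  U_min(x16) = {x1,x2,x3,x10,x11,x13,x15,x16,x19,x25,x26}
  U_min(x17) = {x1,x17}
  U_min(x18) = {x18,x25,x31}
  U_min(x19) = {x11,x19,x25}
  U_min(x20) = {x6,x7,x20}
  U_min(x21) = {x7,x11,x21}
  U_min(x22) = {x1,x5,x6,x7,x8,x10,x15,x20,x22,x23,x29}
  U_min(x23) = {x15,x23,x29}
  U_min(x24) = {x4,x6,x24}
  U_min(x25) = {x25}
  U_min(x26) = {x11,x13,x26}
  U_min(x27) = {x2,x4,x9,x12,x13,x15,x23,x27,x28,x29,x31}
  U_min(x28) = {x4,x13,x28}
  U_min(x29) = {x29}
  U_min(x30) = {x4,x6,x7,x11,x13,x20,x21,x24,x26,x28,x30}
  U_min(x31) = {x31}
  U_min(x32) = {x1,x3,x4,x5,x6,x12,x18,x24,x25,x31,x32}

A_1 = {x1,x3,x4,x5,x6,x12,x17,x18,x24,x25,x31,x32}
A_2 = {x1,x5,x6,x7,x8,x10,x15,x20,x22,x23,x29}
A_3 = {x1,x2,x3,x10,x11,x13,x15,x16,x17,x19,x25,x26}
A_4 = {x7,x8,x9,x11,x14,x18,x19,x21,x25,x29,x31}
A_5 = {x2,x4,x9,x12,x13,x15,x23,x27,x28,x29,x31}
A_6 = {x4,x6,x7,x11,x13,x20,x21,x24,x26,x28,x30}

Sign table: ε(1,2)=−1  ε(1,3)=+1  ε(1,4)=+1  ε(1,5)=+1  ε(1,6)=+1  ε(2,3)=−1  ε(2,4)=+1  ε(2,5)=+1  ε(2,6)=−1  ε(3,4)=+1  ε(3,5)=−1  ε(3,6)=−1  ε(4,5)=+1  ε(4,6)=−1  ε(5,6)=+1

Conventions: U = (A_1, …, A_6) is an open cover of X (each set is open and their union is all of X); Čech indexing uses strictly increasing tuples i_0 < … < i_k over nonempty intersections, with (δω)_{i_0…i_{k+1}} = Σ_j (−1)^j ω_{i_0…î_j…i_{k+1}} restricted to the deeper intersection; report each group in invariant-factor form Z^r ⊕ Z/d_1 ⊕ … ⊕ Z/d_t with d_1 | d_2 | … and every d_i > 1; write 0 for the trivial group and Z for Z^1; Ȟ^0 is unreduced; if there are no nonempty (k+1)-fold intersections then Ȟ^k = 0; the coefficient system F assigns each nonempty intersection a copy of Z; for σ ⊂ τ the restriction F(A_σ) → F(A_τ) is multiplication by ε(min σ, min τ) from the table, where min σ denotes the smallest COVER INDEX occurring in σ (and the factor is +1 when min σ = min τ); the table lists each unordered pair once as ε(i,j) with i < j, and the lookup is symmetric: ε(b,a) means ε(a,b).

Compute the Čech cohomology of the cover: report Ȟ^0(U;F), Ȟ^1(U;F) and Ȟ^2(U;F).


Ȟ^0 ≅ 0, Ȟ^1 ≅ Z/2, Ȟ^2 ≅ Z

nerve simplices:
  A12={x1,x5,x6} A13={x1,x3,x17,x25} A14={x18,x25,x31} A15={x4,x12,x31} A16={x4,x6,x24} A23={x1,x10,x15} A24={x7,x8,x29} A25={x15,x23,x29} A26={x6,x7,x20} A34={x11,x19,x25} A35={x2,x13,x15} A36={x11,x13,x26} A45={x9,x29,x31} A46={x7,x11,x21} A56={x4,x13,x28}
  A123={x1} A126={x6} A134={x25} A145={x31} A156={x4} A235={x15} A245={x29} A246={x7} A346={x11} A356={x13}
C dims 6,15,10; δ0: rk 6, SNF 1^5·2; δ1: rk 9, SNF 1^9
degree 0: 6−6−0 = 0 → Ȟ^0 ≅ 0
degree 1: 15−9−6 = 0 plus torsion [2] → Ȟ^1 ≅ Z/2
degree 2: 10−0−9 = 1 → Ȟ^2 ≅ Z


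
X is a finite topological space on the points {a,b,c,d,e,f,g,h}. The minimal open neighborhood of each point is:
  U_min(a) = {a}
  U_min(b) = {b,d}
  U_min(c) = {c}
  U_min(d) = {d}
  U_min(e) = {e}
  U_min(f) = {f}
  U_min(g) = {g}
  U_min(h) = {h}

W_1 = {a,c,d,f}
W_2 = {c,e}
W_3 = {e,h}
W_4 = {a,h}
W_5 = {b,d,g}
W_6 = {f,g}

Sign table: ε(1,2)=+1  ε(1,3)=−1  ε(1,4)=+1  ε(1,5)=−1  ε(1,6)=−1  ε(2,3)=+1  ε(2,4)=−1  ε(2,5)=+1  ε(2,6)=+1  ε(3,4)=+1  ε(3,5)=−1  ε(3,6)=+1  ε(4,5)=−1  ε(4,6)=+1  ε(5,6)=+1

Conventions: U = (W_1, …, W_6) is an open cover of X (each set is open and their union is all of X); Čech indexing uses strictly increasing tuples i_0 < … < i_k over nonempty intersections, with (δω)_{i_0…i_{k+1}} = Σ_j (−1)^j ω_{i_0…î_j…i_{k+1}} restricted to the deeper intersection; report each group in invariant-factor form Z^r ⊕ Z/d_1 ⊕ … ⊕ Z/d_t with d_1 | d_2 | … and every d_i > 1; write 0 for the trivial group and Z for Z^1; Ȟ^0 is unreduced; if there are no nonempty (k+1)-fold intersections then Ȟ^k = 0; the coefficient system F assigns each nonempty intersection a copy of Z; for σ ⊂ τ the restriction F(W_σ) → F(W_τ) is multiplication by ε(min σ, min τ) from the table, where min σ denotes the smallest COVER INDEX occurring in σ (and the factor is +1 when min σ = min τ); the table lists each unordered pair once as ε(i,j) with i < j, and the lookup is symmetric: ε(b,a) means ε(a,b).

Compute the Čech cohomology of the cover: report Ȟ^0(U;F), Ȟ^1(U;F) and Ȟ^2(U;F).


cover nerve:
  W12={c} W14={a} W15={d} W16={f} W23={e} W34={h} W56={g}
C dims 6,7; δ0: rk 5, SNF 1^5
Ȟ^0: (6−5)−0=1 ⇒ Z
Ȟ^1: (7−0)−5=2 ⇒ Z^2
Ȟ^2: (0−0)−0=0 ⇒ 0

Ȟ^0 = Z,  Ȟ^1 = Z^2,  Ȟ^2 = 0


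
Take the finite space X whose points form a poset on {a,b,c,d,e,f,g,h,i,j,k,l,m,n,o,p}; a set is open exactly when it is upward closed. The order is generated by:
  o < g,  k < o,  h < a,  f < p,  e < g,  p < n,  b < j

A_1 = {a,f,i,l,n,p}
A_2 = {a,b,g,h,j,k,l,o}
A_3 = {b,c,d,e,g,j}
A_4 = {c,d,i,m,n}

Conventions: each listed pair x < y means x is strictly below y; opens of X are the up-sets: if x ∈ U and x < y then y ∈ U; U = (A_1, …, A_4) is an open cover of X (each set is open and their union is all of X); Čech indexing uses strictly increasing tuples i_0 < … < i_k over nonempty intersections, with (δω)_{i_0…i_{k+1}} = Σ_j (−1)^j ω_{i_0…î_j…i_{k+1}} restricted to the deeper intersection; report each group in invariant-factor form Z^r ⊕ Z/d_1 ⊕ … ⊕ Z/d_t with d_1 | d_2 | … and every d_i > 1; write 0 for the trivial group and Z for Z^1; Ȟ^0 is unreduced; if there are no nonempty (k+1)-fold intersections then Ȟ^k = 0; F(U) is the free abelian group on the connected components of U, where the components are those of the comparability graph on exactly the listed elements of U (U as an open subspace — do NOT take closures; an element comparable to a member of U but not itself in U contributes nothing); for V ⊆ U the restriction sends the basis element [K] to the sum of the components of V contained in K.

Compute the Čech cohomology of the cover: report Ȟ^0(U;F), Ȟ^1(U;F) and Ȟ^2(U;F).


nonempty overlaps:
  A12={a,l} A14={i,n} A23={b,g,j} A34={c,d}
components per intersection:
  A1: {a} {f,n,p} {i} {l}
  A2: {a,h} {b,j} {g,k,o} {l}
  A3: {b,j} {c} {d} {e,g}
  A4: {c} {d} {i} {m} {n}
  A12: {a} {l}
  A14: {i} {n}
  A23: {b,j} {g}
  A34: {c} {d}
C dims 17,8; δ0: rk 8, SNF 1^8
degree 0: 17−8−0 = 9 → Ȟ^0 ≅ Z^9
degree 1: 8−0−8 = 0 → Ȟ^1 ≅ 0
degree 2: 0−0−0 = 0 → Ȟ^2 ≅ 0

Ȟ^0 = Z^9; Ȟ^1 = 0; Ȟ^2 = 0


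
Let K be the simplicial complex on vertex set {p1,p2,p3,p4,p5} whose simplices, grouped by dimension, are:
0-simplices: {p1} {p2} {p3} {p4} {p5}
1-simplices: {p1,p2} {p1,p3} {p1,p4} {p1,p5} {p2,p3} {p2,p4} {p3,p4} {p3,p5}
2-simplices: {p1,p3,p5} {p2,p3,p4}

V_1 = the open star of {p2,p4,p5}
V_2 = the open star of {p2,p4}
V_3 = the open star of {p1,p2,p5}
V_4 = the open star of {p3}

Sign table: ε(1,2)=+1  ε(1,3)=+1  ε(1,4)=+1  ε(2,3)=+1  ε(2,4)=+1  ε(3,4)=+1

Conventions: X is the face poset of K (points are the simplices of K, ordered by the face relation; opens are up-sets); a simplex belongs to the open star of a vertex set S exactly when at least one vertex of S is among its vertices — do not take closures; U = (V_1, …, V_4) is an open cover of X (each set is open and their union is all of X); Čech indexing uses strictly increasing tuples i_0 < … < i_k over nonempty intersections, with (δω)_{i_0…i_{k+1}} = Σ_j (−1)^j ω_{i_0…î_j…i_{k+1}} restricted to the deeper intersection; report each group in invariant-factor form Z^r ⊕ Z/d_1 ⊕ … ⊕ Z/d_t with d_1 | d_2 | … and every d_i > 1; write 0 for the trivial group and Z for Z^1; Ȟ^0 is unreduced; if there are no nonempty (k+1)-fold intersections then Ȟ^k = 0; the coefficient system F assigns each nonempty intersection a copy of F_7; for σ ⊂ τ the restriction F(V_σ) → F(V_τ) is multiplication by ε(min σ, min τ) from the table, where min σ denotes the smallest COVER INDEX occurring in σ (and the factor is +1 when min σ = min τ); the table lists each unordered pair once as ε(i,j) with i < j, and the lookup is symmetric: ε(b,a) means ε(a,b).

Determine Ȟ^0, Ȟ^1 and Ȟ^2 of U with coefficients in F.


Ȟ^0 ≅ Z/7,  Ȟ^1 ≅ 0,  Ȟ^2 ≅ 0

nonempty overlaps:
  V1={{p2},{p4},{p5},{p1,p2},{p1,p4},{p1,p5},{p2,p3},{p2,p4},{p3,p4},{p3,p5},{p1,p3,p5},{p2,p3,p4}} V2={{p2},{p4},{p1,p2},{p1,p4},{p2,p3},{p2,p4},{p3,p4},{p2,p3,p4}} V3={{p1},{p2},{p5},{p1,p2},{p1,p3},{p1,p4},{p1,p5},{p2,p3},{p2,p4},{p3,p5},{p1,p3,p5},{p2,p3,p4}} V4={{p3},{p1,p3},{p2,p3},{p3,p4},{p3,p5},{p1,p3,p5},{p2,p3,p4}}
  V12={{p2},{p4},{p1,p2},{p1,p4},{p2,p3},{p2,p4},{p3,p4},{p2,p3,p4}} V13={{p2},{p5},{p1,p2},{p1,p4},{p1,p5},{p2,p3},{p2,p4},{p3,p5},{p1,p3,p5},{p2,p3,p4}} V14={{p2,p3},{p3,p4},{p3,p5},{p1,p3,p5},{p2,p3,p4}} V23={{p2},{p1,p2},{p1,p4},{p2,p3},{p2,p4},{p2,p3,p4}} V24={{p2,p3},{p3,p4},{p2,p3,p4}} V34={{p1,p3},{p2,p3},{p3,p5},{p1,p3,p5},{p2,p3,p4}}
  V123={{p2},{p1,p2},{p1,p4},{p2,p3},{p2,p4},{p2,p3,p4}} V124={{p2,p3},{p3,p4},{p2,p3,p4}} V134={{p2,p3},{p3,p5},{p1,p3,p5},{p2,p3,p4}} V234={{p2,p3},{p2,p3,p4}}
  V1234={{p2,p3},{p2,p3,p4}}
C dims 4,6,4,1; δ0: rk_F7 3; δ1: rk_F7 3; δ2: rk_F7 1
degree 0: 4−3−0 = 1 → Ȟ^0 ≅ Z/7
degree 1: 6−3−3 = 0 → Ȟ^1 ≅ 0
degree 2: 4−1−3 = 0 → Ȟ^2 ≅ 0


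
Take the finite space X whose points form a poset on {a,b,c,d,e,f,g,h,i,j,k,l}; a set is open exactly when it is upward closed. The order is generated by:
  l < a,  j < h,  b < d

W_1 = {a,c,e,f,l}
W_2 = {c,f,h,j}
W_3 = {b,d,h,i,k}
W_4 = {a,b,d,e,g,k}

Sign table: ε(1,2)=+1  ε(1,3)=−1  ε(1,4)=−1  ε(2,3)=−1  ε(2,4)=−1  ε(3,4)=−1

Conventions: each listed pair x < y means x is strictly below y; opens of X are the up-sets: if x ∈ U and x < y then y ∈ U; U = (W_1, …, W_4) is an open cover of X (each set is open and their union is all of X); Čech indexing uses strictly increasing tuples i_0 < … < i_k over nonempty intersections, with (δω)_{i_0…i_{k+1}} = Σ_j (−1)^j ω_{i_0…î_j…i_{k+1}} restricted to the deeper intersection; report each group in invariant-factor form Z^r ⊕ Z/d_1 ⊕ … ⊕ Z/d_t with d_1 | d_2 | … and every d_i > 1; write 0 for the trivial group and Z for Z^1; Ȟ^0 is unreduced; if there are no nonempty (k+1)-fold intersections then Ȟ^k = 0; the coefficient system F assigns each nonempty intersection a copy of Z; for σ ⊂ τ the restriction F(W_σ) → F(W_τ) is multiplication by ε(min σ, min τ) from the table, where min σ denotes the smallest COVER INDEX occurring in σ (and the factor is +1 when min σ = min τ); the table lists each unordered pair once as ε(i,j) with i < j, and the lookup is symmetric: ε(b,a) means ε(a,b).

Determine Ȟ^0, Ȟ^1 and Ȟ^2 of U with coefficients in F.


nonempty overlaps:
  W12={c,f} W14={a,e} W23={h} W34={b,d,k}
C dims 4,4; δ0: rk 4, SNF 1^3·2
degree 0: 4−4−0 = 0 → Ȟ^0 ≅ 0
degree 1: 4−0−4 = 0 plus torsion [2] → Ȟ^1 ≅ Z/2
degree 2: 0−0−0 = 0 → Ȟ^2 ≅ 0

Ȟ^0(U;F) ≅ 0, Ȟ^1(U;F) ≅ Z/2, Ȟ^2(U;F) ≅ 0


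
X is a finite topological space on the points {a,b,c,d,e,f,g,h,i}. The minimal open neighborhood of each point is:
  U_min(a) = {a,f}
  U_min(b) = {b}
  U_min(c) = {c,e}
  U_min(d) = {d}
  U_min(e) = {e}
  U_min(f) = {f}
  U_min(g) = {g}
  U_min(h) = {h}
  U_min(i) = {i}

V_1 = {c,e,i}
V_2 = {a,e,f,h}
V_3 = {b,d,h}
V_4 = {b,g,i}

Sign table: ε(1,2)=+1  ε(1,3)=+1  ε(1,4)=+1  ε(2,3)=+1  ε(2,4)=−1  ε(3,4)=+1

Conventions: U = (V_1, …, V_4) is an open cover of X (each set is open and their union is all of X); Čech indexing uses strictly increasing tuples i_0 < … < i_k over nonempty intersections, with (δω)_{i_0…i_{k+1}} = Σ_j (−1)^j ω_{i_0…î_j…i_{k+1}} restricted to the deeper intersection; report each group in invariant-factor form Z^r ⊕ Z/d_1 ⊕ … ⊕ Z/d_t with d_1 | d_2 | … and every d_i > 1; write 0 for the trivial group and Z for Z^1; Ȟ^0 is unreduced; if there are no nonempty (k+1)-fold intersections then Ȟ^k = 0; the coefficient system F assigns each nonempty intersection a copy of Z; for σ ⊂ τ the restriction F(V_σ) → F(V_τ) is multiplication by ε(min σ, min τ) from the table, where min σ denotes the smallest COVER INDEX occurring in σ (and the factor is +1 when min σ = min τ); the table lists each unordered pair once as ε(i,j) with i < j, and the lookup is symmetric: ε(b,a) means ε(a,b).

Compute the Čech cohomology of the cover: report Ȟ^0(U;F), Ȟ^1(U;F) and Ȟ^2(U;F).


Ȟ^0(U;F) ≅ Z, Ȟ^1(U;F) ≅ Z and Ȟ^2(U;F) ≅ 0

cover nerve:
  V12={e} V14={i} V23={h} V34={b}
C dims 4,4; δ0: rk 3, SNF 1^3
Ȟ^0: (4−3)−0=1 ⇒ Z
Ȟ^1: (4−0)−3=1 ⇒ Z
Ȟ^2: (0−0)−0=0 ⇒ 0


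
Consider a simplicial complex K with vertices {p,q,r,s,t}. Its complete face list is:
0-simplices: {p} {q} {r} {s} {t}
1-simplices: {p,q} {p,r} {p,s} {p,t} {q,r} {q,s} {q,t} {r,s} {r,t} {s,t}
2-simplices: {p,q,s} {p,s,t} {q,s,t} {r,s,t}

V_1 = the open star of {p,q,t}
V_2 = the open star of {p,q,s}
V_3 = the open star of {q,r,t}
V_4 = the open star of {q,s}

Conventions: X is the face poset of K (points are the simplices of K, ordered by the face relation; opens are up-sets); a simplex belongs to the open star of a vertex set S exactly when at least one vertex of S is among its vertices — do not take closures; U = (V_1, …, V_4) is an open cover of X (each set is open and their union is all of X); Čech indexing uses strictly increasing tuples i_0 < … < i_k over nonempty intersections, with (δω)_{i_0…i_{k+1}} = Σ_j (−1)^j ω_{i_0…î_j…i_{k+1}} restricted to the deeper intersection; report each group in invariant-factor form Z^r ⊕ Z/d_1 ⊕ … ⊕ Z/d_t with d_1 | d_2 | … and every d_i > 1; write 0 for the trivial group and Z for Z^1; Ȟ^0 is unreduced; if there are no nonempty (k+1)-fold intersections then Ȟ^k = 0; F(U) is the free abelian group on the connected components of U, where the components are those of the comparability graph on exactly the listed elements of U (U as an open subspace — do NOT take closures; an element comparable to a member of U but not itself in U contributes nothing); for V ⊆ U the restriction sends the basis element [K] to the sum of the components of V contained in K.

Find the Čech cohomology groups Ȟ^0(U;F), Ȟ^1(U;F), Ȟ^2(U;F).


nonempty intersections:
  V1={{p},{q},{t},{p,q},{p,r},{p,s},{p,t},{q,r},{q,s},{q,t},{r,t},{s,t},{p,q,s},{p,s,t},{q,s,t},{r,s,t}} V2={{p},{q},{s},{p,q},{p,r},{p,s},{p,t},{q,r},{q,s},{q,t},{r,s},{s,t},{p,q,s},{p,s,t},{q,s,t},{r,s,t}} V3={{q},{r},{t},{p,q},{p,r},{p,t},{q,r},{q,s},{q,t},{r,s},{r,t},{s,t},{p,q,s},{p,s,t},{q,s,t},{r,s,t}} V4={{q},{s},{p,q},{p,s},{q,r},{q,s},{q,t},{r,s},{s,t},{p,q,s},{p,s,t},{q,s,t},{r,s,t}}
  V12={{p},{q},{p,q},{p,r},{p,s},{p,t},{q,r},{q,s},{q,t},{s,t},{p,q,s},{p,s,t},{q,s,t},{r,s,t}} V13={{q},{t},{p,q},{p,r},{p,t},{q,r},{q,s},{q,t},{r,t},{s,t},{p,q,s},{p,s,t},{q,s,t},{r,s,t}} V14={{q},{p,q},{p,s},{q,r},{q,s},{q,t},{s,t},{p,q,s},{p,s,t},{q,s,t},{r,s,t}} V23={{q},{p,q},{p,r},{p,t},{q,r},{q,s},{q,t},{r,s},{s,t},{p,q,s},{p,s,t},{q,s,t},{r,s,t}} V24={{q},{s},{p,q},{p,s},{q,r},{q,s},{q,t},{r,s},{s,t},{p,q,s},{p,s,t},{q,s,t},{r,s,t}} V34={{q},{p,q},{q,r},{q,s},{q,t},{r,s},{s,t},{p,q,s},{p,s,t},{q,s,t},{r,s,t}}
  V123={{q},{p,q},{p,r},{p,t},{q,r},{q,s},{q,t},{s,t},{p,q,s},{p,s,t},{q,s,t},{r,s,t}} V124={{q},{p,q},{p,s},{q,r},{q,s},{q,t},{s,t},{p,q,s},{p,s,t},{q,s,t},{r,s,t}} V134={{q},{p,q},{q,r},{q,s},{q,t},{s,t},{p,q,s},{p,s,t},{q,s,t},{r,s,t}} V234={{q},{p,q},{q,r},{q,s},{q,t},{r,s},{s,t},{p,q,s},{p,s,t},{q,s,t},{r,s,t}}
  V1234={{q},{p,q},{q,r},{q,s},{q,t},{s,t},{p,q,s},{p,s,t},{q,s,t},{r,s,t}}
components per intersection:
  V1: {{p},{q},{t},{p,q},{p,r},{p,s},{p,t},{q,r},{q,s},{q,t},{r,t},{s,t},{p,q,s},{p,s,t},{q,s,t},{r,s,t}}
  V2: {{p},{q},{s},{p,q},{p,r},{p,s},{p,t},{q,r},{q,s},{q,t},{r,s},{s,t},{p,q,s},{p,s,t},{q,s,t},{r,s,t}}
  V3: {{q},{r},{t},{p,q},{p,r},{p,t},{q,r},{q,s},{q,t},{r,s},{r,t},{s,t},{p,q,s},{p,s,t},{q,s,t},{r,s,t}}
  V4: {{q},{s},{p,q},{p,s},{q,r},{q,s},{q,t},{r,s},{s,t},{p,q,s},{p,s,t},{q,s,t},{r,s,t}}
  V12: {{p},{q},{p,q},{p,r},{p,s},{p,t},{q,r},{q,s},{q,t},{s,t},{p,q,s},{p,s,t},{q,s,t},{r,s,t}}
  V13: {{q},{t},{p,q},{p,t},{q,r},{q,s},{q,t},{r,t},{s,t},{p,q,s},{p,s,t},{q,s,t},{r,s,t}} {{p,r}}
  V14: {{q},{p,q},{p,s},{q,r},{q,s},{q,t},{s,t},{p,q,s},{p,s,t},{q,s,t},{r,s,t}}
  V23: {{q},{p,q},{p,t},{q,r},{q,s},{q,t},{r,s},{s,t},{p,q,s},{p,s,t},{q,s,t},{r,s,t}} {{p,r}}
  V24: {{q},{s},{p,q},{p,s},{q,r},{q,s},{q,t},{r,s},{s,t},{p,q,s},{p,s,t},{q,s,t},{r,s,t}}
  V34: {{q},{p,q},{q,r},{q,s},{q,t},{r,s},{s,t},{p,q,s},{p,s,t},{q,s,t},{r,s,t}}
  V123: {{q},{p,q},{p,t},{q,r},{q,s},{q,t},{s,t},{p,q,s},{p,s,t},{q,s,t},{r,s,t}} {{p,r}}
  V124: {{q},{p,q},{p,s},{q,r},{q,s},{q,t},{s,t},{p,q,s},{p,s,t},{q,s,t},{r,s,t}}
  V134: {{q},{p,q},{q,r},{q,s},{q,t},{s,t},{p,q,s},{p,s,t},{q,s,t},{r,s,t}}
  V234: {{q},{p,q},{q,r},{q,s},{q,t},{r,s},{s,t},{p,q,s},{p,s,t},{q,s,t},{r,s,t}}
  V1234: {{q},{p,q},{q,r},{q,s},{q,t},{s,t},{p,q,s},{p,s,t},{q,s,t},{r,s,t}}
C dims 4,8,5,1; δ0: rk 3, SNF 1^3; δ1: rk 4, SNF 1^4; δ2: rk 1, SNF 1^1
Ȟ^0: (4−3)−0=1 ⇒ Z
Ȟ^1: (8−4)−3=1 ⇒ Z
Ȟ^2: (5−1)−4=0 ⇒ 0

Ȟ^0(U;F) ≅ Z,  Ȟ^1(U;F) ≅ Z,  Ȟ^2(U;F) ≅ 0


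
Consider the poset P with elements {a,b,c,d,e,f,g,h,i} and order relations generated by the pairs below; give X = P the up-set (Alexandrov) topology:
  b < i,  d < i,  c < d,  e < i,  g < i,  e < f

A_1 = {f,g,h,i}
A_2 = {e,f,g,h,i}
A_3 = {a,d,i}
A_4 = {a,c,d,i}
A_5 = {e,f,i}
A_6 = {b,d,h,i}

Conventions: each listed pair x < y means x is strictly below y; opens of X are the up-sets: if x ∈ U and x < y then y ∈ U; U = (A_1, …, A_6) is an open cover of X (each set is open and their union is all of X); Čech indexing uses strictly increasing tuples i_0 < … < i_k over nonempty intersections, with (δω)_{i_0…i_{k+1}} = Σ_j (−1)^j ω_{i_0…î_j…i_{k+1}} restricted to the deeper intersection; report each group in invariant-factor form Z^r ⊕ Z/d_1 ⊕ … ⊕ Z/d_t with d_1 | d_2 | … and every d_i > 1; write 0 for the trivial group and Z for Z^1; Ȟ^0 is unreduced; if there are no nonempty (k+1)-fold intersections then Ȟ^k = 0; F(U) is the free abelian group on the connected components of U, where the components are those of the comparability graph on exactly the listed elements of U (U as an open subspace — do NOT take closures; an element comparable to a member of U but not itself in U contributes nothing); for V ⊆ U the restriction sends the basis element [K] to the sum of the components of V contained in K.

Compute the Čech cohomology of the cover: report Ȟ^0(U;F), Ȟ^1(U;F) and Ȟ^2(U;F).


Ȟ^0(U;F) ≅ Z^3,  Ȟ^1(U;F) ≅ 0,  Ȟ^2(U;F) ≅ 0

nonempty intersections:
  A12={f,g,h,i} A13={i} A14={i} A15={f,i} A16={h,i} A23={i} A24={i} A25={e,f,i} A26={h,i} A34={a,d,i} A35={i} A36={d,i} A45={i} A46={d,i} A56={i}
  A123={i} A124={i} A125={f,i} A126={h,i} A134={i} A135={i} A136={i} A145={i} A146={i} A156={i} A234={i} A235={i} A236={i} A245={i} A246={i} A256={i} A345={i} A346={d,i} A356={i} A456={i}
  A1234={i} A1235={i} A1236={i} A1245={i} A1246={i} A1256={i} A1345={i} A1346={i} A1356={i} A1456={i} A2345={i} A2346={i} A2356={i} A2456={i} A3456={i}
  A12345={i} A12346={i} A12356={i} A12456={i} A13456={i} A23456={i}
  A123456={i}
components per intersection:
  A1: {f} {g,i} {h}
  A2: {e,f,g,i} {h}
  A3: {a} {d,i}
  A4: {a} {c,d,i}
  A5: {e,f,i}
  A6: {b,d,i} {h}
  A12: {f} {g,i} {h}
  A13: {i}
  A14: {i}
  A15: {f} {i}
  A16: {h} {i}
  A23: {i}
  A24: {i}
  A25: {e,f,i}
  A26: {h} {i}
  A34: {a} {d,i}
  A35: {i}
  A36: {d,i}
  A45: {i}
  A46: {d,i}
  A56: {i}
  A123: {i}
  A124: {i}
  A125: {f} {i}
  A126: {h} {i}
  A134: {i}
  A135: {i}
  A136: {i}
  A145: {i}
  A146: {i}
  A156: {i}
  A234: {i}
  A235: {i}
  A236: {i}
  A245: {i}
  A246: {i}
  A256: {i}
  A345: {i}
  A346: {d,i}
  A356: {i}
  A456: {i}
  A1234: {i}
  A1235: {i}
  A1236: {i}
  A1245: {i}
  A1246: {i}
  A1256: {i}
  A1345: {i}
  A1346: {i}
  A1356: {i}
  A1456: {i}
  A2345: {i}
  A2346: {i}
  A2356: {i}
  A2456: {i}
  A3456: {i}
  A12345: {i}
  A12346: {i}
  A12356: {i}
  A12456: {i}
  A13456: {i}
  A23456: {i}
  A123456: {i}
C dims 12,21,22,15; δ0: rk 9, SNF 1^9; δ1: rk 12, SNF 1^12; δ2: rk 10, SNF 1^10
Ȟ^0: (12−9)−0=3 ⇒ Z^3
Ȟ^1: (21−12)−9=0 ⇒ 0
Ȟ^2: (22−10)−12=0 ⇒ 0


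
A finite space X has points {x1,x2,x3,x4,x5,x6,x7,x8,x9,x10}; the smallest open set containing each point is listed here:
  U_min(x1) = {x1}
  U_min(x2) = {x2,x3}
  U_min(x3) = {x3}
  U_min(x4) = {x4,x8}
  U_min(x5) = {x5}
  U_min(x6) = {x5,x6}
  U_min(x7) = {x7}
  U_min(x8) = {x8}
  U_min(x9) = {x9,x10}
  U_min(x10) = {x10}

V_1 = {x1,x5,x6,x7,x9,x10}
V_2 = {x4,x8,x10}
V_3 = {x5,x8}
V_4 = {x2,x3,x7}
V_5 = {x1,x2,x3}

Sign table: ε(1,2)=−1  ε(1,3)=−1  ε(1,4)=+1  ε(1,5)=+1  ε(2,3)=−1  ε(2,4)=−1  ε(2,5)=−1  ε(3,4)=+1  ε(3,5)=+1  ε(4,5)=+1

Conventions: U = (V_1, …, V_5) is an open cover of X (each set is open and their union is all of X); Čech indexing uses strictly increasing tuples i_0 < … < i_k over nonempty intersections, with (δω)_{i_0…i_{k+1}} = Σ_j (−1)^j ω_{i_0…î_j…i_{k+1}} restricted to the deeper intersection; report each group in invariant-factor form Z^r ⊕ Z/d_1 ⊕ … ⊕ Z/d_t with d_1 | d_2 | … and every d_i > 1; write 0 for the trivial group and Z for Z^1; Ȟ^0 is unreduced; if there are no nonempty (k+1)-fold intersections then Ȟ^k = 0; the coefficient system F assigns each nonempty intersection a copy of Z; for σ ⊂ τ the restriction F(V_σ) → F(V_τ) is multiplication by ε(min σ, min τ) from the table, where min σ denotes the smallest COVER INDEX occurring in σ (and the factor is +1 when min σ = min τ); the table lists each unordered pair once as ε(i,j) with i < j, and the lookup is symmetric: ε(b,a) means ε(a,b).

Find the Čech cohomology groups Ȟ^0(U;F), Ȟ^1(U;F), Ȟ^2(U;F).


nerve of the cover:
  V12={x10} V13={x5} V14={x7} V15={x1} V23={x8} V45={x2,x3}
C dims 5,6; δ0: rk 5, SNF 1^4·2
Ȟ^0 = (5 − 5) − 0 = 0, so Ȟ^0 ≅ 0
Ȟ^1 = (6 − 0) − 5 = 1 plus torsion [2], so Ȟ^1 ≅ Z ⊕ Z/2
Ȟ^2 = (0 − 0) − 0 = 0, so Ȟ^2 ≅ 0

Ȟ^0(U;F) ≅ 0,  Ȟ^1(U;F) ≅ Z ⊕ Z/2,  Ȟ^2(U;F) ≅ 0


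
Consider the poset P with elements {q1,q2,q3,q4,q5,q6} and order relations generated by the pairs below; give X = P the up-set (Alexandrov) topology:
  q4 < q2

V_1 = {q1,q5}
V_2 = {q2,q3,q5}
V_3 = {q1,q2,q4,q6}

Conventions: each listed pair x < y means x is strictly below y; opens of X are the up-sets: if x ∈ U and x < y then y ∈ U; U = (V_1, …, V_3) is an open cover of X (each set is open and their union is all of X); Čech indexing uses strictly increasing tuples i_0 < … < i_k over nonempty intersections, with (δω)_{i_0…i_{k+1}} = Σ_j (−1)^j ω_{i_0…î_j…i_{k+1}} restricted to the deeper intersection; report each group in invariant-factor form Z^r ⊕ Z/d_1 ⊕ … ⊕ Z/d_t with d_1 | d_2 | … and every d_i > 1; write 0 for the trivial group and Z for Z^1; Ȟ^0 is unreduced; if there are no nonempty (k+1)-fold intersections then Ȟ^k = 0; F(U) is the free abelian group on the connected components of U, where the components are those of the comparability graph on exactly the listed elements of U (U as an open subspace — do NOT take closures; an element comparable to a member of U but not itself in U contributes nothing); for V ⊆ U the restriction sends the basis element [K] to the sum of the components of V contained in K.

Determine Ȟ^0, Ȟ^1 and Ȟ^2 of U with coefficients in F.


intersection data:
  V12={q5} V13={q1} V23={q2}
components per intersection:
  V1: {q1} {q5}
  V2: {q2} {q3} {q5}
  V3: {q1} {q2,q4} {q6}
  V12: {q5}
  V13: {q1}
  V23: {q2}
C dims 8,3; δ0: rk 3, SNF 1^3
Ȟ^0 = (8 − 3) − 0 = 5, so Ȟ^0 ≅ Z^5
Ȟ^1 = (3 − 0) − 3 = 0, so Ȟ^1 ≅ 0
Ȟ^2 = (0 − 0) − 0 = 0, so Ȟ^2 ≅ 0

Ȟ^0 = Z^5, Ȟ^1 = 0 and Ȟ^2 = 0


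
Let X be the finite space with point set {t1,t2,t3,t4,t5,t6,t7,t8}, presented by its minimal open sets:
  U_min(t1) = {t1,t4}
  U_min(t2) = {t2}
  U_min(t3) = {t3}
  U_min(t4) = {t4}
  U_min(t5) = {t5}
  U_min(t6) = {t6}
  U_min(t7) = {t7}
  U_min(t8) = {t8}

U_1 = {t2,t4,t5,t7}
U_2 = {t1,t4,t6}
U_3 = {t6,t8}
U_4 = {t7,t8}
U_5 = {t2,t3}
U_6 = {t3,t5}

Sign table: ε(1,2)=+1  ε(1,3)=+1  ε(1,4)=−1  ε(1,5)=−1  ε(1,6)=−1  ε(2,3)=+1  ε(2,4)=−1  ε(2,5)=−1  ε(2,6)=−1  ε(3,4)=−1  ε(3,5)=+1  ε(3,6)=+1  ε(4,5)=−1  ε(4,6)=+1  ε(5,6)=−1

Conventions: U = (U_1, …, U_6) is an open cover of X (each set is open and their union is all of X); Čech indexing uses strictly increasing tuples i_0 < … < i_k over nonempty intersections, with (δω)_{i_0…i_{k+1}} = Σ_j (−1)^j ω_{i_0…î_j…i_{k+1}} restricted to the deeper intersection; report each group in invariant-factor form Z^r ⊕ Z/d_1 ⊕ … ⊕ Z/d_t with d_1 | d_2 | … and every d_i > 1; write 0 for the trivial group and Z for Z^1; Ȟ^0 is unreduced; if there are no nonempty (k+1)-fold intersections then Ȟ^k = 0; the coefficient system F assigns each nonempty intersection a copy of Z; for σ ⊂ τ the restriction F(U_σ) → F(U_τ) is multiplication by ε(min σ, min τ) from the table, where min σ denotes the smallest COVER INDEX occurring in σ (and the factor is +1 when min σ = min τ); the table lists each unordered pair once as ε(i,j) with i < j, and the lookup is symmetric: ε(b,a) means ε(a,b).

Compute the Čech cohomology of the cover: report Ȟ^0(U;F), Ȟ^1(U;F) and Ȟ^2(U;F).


nerve simplices:
  U12={t4} U14={t7} U15={t2} U16={t5} U23={t6} U34={t8} U56={t3}
C dims 6,7; δ0: rk 6, SNF 1^5·2
degree 0: 6−6−0 = 0 → Ȟ^0 ≅ 0
degree 1: 7−0−6 = 1 plus torsion [2] → Ȟ^1 ≅ Z ⊕ Z/2
degree 2: 0−0−0 = 0 → Ȟ^2 ≅ 0

Ȟ^0 ≅ 0, Ȟ^1 ≅ Z ⊕ Z/2 and Ȟ^2 ≅ 0


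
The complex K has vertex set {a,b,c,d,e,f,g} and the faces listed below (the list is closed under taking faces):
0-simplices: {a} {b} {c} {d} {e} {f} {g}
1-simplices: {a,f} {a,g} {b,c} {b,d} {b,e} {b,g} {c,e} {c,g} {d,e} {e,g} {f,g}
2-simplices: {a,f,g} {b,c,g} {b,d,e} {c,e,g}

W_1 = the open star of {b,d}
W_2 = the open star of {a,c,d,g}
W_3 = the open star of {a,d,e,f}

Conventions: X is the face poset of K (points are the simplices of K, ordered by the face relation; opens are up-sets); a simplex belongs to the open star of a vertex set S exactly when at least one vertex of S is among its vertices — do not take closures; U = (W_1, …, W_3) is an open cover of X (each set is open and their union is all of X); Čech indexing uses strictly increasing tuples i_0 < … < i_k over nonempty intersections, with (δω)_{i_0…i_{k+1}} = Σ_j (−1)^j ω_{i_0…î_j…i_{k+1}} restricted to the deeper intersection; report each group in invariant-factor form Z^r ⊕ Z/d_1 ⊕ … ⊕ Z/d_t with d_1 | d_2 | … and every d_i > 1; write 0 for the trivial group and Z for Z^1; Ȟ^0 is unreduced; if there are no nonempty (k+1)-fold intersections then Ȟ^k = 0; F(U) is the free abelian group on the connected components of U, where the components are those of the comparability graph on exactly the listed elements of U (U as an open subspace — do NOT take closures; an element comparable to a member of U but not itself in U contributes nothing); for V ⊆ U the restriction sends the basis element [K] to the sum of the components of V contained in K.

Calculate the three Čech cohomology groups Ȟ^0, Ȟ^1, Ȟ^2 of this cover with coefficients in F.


Ȟ^0(U;F) ≅ Z, Ȟ^1(U;F) ≅ Z and Ȟ^2(U;F) ≅ 0

nonempty overlaps:
  W1={{b},{d},{b,c},{b,d},{b,e},{b,g},{d,e},{b,c,g},{b,d,e}} W2={{a},{c},{d},{g},{a,f},{a,g},{b,c},{b,d},{b,g},{c,e},{c,g},{d,e},{e,g},{f,g},{a,f,g},{b,c,g},{b,d,e},{c,e,g}} W3={{a},{d},{e},{f},{a,f},{a,g},{b,d},{b,e},{c,e},{d,e},{e,g},{f,g},{a,f,g},{b,d,e},{c,e,g}}
  W12={{d},{b,c},{b,d},{b,g},{d,e},{b,c,g},{b,d,e}} W13={{d},{b,d},{b,e},{d,e},{b,d,e}} W23={{a},{d},{a,f},{a,g},{b,d},{c,e},{d,e},{e,g},{f,g},{a,f,g},{b,d,e},{c,e,g}}
  W123={{d},{b,d},{d,e},{b,d,e}}
components per intersection:
  W1: {{b},{d},{b,c},{b,d},{b,e},{b,g},{d,e},{b,c,g},{b,d,e}}
  W2: {{a},{c},{g},{a,f},{a,g},{b,c},{b,g},{c,e},{c,g},{e,g},{f,g},{a,f,g},{b,c,g},{c,e,g}} {{d},{b,d},{d,e},{b,d,e}}
  W3: {{a},{f},{a,f},{a,g},{f,g},{a,f,g}} {{d},{e},{b,d},{b,e},{c,e},{d,e},{e,g},{b,d,e},{c,e,g}}
  W12: {{d},{b,d},{d,e},{b,d,e}} {{b,c},{b,g},{b,c,g}}
  W13: {{d},{b,d},{b,e},{d,e},{b,d,e}}
  W23: {{a},{a,f},{a,g},{f,g},{a,f,g}} {{d},{b,d},{d,e},{b,d,e}} {{c,e},{e,g},{c,e,g}}
  W123: {{d},{b,d},{d,e},{b,d,e}}
C dims 5,6,1; δ0: rk 4, SNF 1^4; δ1: rk 1, SNF 1^1
degree 0: 5−4−0 = 1 → Ȟ^0 ≅ Z
degree 1: 6−1−4 = 1 → Ȟ^1 ≅ Z
degree 2: 1−0−1 = 0 → Ȟ^2 ≅ 0


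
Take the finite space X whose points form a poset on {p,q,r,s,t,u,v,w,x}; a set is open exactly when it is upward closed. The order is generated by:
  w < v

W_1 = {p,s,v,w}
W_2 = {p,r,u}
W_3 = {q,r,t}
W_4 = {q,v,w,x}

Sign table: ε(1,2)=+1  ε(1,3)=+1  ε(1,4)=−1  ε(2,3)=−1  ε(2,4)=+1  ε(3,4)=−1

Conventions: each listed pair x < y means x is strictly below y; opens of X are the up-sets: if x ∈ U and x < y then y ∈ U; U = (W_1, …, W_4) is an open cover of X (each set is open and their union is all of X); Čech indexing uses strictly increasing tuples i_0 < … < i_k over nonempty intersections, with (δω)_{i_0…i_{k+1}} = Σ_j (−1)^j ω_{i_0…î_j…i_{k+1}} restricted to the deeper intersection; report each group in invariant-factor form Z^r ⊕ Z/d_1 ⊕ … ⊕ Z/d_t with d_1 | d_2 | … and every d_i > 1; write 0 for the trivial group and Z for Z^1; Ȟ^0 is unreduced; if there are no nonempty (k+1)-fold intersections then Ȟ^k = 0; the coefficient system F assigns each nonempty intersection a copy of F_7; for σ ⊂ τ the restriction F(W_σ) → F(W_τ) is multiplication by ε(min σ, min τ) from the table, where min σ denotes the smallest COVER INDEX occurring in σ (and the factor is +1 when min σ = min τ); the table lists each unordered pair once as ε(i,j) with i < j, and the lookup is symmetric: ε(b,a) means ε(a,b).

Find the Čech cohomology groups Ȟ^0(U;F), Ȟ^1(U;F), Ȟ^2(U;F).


cover nerve:
  W12={p} W14={v,w} W23={r} W34={q}
C dims 4,4; δ0: rk_F7 4
Ȟ^0: (4−4)−0=0 ⇒ 0
Ȟ^1: (4−0)−4=0 ⇒ 0
Ȟ^2: (0−0)−0=0 ⇒ 0

Ȟ^0 ≅ 0, Ȟ^1 ≅ 0, Ȟ^2 ≅ 0


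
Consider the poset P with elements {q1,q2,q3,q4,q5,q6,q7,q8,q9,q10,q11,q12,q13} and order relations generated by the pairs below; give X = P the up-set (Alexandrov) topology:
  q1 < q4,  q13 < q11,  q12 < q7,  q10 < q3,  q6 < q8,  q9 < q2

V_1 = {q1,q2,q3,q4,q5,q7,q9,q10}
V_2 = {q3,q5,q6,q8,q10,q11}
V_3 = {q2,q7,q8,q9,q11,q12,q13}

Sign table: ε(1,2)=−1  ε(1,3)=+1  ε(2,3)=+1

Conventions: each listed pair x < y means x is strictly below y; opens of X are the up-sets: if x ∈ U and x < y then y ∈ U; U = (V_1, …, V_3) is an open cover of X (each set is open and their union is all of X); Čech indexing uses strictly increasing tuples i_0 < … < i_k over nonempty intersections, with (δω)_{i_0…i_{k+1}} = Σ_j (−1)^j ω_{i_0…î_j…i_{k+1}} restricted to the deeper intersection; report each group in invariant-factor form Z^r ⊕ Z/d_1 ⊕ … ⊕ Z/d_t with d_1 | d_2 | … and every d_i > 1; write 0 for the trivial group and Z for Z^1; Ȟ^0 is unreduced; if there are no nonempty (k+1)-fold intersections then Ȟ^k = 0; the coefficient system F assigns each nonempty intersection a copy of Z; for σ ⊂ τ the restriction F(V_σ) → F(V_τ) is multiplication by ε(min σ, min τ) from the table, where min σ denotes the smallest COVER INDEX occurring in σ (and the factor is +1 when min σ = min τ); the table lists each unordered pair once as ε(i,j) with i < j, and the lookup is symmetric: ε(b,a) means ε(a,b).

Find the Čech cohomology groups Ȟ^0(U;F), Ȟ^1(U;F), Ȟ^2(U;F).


Ȟ^0 ≅ 0, Ȟ^1 ≅ Z/2 and Ȟ^2 ≅ 0

nerve of the cover:
  V12={q3,q5,q10} V13={q2,q7,q9} V23={q8,q11}
C dims 3,3; δ0: rk 3, SNF 1^2·2
Ȟ^0 = (3 − 3) − 0 = 0, so Ȟ^0 ≅ 0
Ȟ^1 = (3 − 0) − 3 = 0 plus torsion [2], so Ȟ^1 ≅ Z/2
Ȟ^2 = (0 − 0) − 0 = 0, so Ȟ^2 ≅ 0


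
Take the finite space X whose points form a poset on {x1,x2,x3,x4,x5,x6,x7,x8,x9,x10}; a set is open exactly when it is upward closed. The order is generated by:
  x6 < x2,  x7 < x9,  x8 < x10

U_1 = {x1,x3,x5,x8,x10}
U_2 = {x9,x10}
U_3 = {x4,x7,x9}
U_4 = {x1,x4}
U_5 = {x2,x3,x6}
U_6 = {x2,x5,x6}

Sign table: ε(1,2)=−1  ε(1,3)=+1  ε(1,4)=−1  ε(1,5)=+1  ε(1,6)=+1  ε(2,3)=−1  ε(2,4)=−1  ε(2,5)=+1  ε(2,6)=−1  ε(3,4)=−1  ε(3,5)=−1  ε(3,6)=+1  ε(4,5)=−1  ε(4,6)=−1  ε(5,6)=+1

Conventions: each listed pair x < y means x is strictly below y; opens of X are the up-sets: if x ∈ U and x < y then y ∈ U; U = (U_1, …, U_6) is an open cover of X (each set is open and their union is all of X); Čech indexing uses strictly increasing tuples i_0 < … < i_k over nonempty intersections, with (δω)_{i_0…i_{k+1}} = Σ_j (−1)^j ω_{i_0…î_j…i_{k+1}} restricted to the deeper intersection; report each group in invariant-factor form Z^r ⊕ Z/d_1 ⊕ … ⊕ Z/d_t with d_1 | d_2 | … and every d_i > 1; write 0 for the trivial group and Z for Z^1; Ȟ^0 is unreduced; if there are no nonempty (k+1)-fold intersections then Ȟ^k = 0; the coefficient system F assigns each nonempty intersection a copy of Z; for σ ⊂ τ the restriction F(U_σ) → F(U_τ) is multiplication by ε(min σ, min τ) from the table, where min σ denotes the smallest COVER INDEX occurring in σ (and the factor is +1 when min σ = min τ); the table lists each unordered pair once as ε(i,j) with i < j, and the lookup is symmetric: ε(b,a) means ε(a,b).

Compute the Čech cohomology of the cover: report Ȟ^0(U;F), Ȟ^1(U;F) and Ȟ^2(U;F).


cover nerve:
  U12={x10} U14={x1} U15={x3} U16={x5} U23={x9} U34={x4} U56={x2,x6}
C dims 6,7; δ0: rk 5, SNF 1^5
Ȟ^0: (6−5)−0=1 ⇒ Z
Ȟ^1: (7−0)−5=2 ⇒ Z^2
Ȟ^2: (0−0)−0=0 ⇒ 0

Ȟ^0 = Z; Ȟ^1 = Z^2; Ȟ^2 = 0


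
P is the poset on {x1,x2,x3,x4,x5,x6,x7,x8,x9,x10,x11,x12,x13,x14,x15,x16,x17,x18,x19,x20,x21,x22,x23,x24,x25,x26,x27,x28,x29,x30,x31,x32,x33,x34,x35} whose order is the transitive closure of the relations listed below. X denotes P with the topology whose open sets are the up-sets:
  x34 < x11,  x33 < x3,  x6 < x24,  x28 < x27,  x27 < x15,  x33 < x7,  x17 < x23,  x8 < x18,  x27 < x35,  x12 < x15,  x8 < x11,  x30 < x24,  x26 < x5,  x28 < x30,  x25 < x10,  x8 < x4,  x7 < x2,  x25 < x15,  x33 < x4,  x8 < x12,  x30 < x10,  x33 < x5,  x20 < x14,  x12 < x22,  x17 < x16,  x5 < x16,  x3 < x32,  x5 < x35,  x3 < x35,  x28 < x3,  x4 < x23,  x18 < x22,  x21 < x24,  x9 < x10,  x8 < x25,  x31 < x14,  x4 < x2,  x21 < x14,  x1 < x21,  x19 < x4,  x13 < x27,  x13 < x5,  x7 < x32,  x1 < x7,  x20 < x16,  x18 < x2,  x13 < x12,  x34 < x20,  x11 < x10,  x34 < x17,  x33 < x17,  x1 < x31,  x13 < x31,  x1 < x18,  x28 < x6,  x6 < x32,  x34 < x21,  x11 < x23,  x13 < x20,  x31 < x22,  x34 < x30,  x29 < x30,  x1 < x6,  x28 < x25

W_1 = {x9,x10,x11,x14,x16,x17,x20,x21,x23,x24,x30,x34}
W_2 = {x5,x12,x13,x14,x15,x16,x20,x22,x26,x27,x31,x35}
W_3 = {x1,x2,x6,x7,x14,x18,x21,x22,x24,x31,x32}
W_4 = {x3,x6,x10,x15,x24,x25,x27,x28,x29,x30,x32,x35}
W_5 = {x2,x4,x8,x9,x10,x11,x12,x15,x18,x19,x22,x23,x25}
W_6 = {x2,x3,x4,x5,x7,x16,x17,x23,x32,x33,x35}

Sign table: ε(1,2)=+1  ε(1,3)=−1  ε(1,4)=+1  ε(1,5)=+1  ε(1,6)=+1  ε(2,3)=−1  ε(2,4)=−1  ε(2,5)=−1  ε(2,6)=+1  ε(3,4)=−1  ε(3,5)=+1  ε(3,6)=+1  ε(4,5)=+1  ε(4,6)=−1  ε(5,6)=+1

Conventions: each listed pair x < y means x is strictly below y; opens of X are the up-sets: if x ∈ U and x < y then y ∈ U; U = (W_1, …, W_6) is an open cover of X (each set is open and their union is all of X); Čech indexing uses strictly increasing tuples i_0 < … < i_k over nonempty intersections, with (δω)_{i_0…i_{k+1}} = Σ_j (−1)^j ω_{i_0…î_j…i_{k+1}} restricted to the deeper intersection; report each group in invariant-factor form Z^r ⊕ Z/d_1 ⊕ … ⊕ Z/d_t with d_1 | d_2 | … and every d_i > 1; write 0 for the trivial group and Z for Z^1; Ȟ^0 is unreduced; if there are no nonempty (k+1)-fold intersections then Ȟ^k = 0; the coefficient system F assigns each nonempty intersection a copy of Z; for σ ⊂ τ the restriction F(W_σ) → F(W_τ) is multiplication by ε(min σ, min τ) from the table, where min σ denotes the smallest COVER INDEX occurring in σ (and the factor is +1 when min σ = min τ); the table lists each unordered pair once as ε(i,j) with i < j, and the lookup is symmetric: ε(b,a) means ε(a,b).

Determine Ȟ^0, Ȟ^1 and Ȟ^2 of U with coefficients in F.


Ȟ^0 = 0, Ȟ^1 = Z/2, Ȟ^2 = Z

nonempty overlaps:
  W12={x14,x16,x20} W13={x14,x21,x24} W14={x10,x24,x30} W15={x9,x10,x11,x23} W16={x16,x17,x23} W23={x14,x22,x31} W24={x15,x27,x35} W25={x12,x15,x22} W26={x5,x16,x35} W34={x6,x24,x32} W35={x2,x18,x22} W36={x2,x7,x32} W45={x10,x15,x25} W46={x3,x32,x35} W56={x2,x4,x23}
  W123={x14} W126={x16} W134={x24} W145={x10} W156={x23} W235={x22} W245={x15} W246={x35} W346={x32} W356={x2}
C dims 6,15,10; δ0: rk 6, SNF 1^5·2; δ1: rk 9, SNF 1^9
degree 0: 6−6−0 = 0 → Ȟ^0 ≅ 0
degree 1: 15−9−6 = 0 plus torsion [2] → Ȟ^1 ≅ Z/2
degree 2: 10−0−9 = 1 → Ȟ^2 ≅ Z


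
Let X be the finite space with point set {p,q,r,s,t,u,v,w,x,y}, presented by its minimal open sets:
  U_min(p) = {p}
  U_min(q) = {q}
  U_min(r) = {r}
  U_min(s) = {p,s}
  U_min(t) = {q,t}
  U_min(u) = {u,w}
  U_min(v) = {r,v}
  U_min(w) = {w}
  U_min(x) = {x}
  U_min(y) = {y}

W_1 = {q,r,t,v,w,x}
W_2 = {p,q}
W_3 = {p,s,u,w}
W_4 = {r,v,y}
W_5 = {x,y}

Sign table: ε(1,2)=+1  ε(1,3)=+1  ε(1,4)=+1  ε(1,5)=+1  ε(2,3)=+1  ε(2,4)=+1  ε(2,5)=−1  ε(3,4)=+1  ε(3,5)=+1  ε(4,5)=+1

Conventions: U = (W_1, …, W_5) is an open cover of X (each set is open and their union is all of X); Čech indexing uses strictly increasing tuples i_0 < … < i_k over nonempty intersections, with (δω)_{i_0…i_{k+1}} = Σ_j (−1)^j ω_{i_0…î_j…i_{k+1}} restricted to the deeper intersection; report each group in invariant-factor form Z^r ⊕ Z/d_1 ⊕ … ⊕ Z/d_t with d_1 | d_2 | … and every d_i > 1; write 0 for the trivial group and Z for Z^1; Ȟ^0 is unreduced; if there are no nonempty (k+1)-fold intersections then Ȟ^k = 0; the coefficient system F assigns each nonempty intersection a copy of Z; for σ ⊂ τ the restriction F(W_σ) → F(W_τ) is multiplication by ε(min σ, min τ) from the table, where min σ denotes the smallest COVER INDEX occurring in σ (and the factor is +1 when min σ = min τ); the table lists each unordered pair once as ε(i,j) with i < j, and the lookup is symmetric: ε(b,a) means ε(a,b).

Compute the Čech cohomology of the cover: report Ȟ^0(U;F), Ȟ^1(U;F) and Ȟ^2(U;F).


cover nerve:
  W12={q} W13={w} W14={r,v} W15={x} W23={p} W45={y}
C dims 5,6; δ0: rk 4, SNF 1^4
Ȟ^0: (5−4)−0=1 ⇒ Z
Ȟ^1: (6−0)−4=2 ⇒ Z^2
Ȟ^2: (0−0)−0=0 ⇒ 0

Ȟ^0(U;F) ≅ Z, Ȟ^1(U;F) ≅ Z^2, Ȟ^2(U;F) ≅ 0
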